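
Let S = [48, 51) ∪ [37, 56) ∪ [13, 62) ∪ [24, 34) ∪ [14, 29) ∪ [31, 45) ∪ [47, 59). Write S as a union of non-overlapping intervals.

Sort by start: [13, 62), [14, 29), [24, 34), [31, 45), [37, 56), [47, 59), [48, 51).
[14, 29) overlaps/touches [13, 62) → extend to [13, 62).
[24, 34) overlaps/touches [13, 62) → extend to [13, 62).
[31, 45) overlaps/touches [13, 62) → extend to [13, 62).
[37, 56) overlaps/touches [13, 62) → extend to [13, 62).
[47, 59) overlaps/touches [13, 62) → extend to [13, 62).
[48, 51) overlaps/touches [13, 62) → extend to [13, 62).

[13, 62)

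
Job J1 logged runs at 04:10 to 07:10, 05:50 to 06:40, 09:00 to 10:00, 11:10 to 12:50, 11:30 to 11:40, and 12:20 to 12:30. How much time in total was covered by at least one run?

5 h 40 min

Merged: 04:10-07:10, 09:00-10:00, 11:10-12:50.
Lengths: 3 h + 1 h + 1 h 40 min = 5 h 40 min.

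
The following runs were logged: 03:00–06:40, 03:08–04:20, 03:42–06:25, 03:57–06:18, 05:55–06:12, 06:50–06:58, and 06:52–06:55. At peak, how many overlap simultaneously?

At 03:57, 4 of the intervals are simultaneously active.
No point has more.

4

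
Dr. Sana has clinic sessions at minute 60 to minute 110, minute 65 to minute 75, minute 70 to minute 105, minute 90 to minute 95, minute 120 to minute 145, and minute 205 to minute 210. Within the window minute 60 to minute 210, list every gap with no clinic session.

minute 110 to minute 120, minute 145 to minute 205

Covered (merged): minute 60 to minute 110, minute 120 to minute 145, minute 205 to minute 210.
Uncovered inside minute 60 to minute 210: minute 110 to minute 120, minute 145 to minute 205.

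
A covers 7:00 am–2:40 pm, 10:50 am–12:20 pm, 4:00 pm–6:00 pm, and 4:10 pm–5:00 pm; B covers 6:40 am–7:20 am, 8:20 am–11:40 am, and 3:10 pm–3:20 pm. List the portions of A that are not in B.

A, merged: 7:00 am–2:40 pm, 4:00 pm–6:00 pm.
7:00 am–2:40 pm with B removed leaves 7:20 am–8:20 am, 11:40 am–2:40 pm.
4:00 pm–6:00 pm is untouched.

7:20 am–8:20 am, 11:40 am–2:40 pm, 4:00 pm–6:00 pm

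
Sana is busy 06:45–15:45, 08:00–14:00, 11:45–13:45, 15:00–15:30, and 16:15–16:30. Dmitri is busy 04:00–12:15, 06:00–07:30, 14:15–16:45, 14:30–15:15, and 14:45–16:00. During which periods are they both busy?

06:45–12:15, 14:15–15:45, 16:15–16:30

First set merges to 06:45–15:45, 16:15–16:30.
Second set merges to 04:00–12:15, 14:15–16:45.
06:45–15:45 overlaps B on 06:45–12:15, 14:15–15:45.
16:15–16:30 overlaps B on 16:15–16:30.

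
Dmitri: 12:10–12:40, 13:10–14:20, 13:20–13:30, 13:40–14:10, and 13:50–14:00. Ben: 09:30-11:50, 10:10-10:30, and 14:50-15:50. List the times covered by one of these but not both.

A, merged: 12:10-12:40, 13:10-14:20.
B, merged: 09:30-11:50, 14:50-15:50.
A but not B: 12:10-12:40, 13:10-14:20.
B but not A: 09:30-11:50, 14:50-15:50.
Combining gives A △ B.

09:30-11:50, 12:10-12:40, 13:10-14:20, 14:50-15:50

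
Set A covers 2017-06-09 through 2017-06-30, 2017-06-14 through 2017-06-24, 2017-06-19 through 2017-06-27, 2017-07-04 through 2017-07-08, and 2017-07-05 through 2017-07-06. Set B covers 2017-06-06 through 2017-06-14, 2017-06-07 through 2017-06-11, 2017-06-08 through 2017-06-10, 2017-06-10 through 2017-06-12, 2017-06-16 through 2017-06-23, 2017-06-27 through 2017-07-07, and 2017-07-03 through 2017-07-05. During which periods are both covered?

First set merges to 2017-06-09 through 2017-06-30, 2017-07-04 through 2017-07-08.
Second set merges to 2017-06-06 through 2017-06-14, 2017-06-16 through 2017-06-23, 2017-06-27 through 2017-07-07.
2017-06-09 through 2017-06-30 ∩ B → 2017-06-09 through 2017-06-14, 2017-06-16 through 2017-06-23, 2017-06-27 through 2017-06-30.
2017-07-04 through 2017-07-08 ∩ B → 2017-07-04 through 2017-07-07.

2017-06-09 through 2017-06-14, 2017-06-16 through 2017-06-23, 2017-06-27 through 2017-06-30, 2017-07-04 through 2017-07-07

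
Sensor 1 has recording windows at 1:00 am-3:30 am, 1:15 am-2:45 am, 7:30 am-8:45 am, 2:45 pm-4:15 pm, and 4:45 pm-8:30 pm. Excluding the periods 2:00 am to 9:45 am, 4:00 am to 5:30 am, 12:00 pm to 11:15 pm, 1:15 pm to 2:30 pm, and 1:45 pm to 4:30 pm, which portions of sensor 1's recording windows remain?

1:00 am–2:00 am

A, merged: 1:00 am–3:30 am, 7:30 am–8:45 am, 2:45 pm–4:15 pm, 4:45 pm–8:30 pm.
B, merged: 2:00 am–9:45 am, 12:00 pm–11:15 pm.
1:00 am–3:30 am with B removed leaves 1:00 am–2:00 am.
7:30 am–8:45 am lies entirely inside B → drops out.
2:45 pm–4:15 pm lies entirely inside B → drops out.
4:45 pm–8:30 pm lies entirely inside B → drops out.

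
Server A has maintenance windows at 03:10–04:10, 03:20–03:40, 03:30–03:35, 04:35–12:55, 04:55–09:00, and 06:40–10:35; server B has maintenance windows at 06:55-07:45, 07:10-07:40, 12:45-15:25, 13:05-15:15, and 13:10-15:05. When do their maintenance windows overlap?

06:55-07:45, 12:45-12:55

First set merges to 03:10-04:10, 04:35-12:55.
Second set merges to 06:55-07:45, 12:45-15:25.
03:10-04:10: no overlap with the second set.
04:35-12:55 meets the second set on 06:55-07:45, 12:45-12:55.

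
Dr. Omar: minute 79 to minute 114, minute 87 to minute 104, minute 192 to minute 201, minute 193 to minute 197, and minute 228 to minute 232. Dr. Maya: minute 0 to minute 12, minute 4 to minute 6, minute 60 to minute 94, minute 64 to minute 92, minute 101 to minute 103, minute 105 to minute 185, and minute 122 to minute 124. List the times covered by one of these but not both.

First set merges to minute 79 to minute 114, minute 192 to minute 201, minute 228 to minute 232.
Second set merges to minute 0 to minute 12, minute 60 to minute 94, minute 101 to minute 103, minute 105 to minute 185.
A but not B: minute 94 to minute 101, minute 103 to minute 105, minute 192 to minute 201, minute 228 to minute 232.
B but not A: minute 0 to minute 12, minute 60 to minute 79, minute 114 to minute 185.
Combining gives A △ B.

minute 0 to minute 12, minute 60 to minute 79, minute 94 to minute 101, minute 103 to minute 105, minute 114 to minute 185, minute 192 to minute 201, minute 228 to minute 232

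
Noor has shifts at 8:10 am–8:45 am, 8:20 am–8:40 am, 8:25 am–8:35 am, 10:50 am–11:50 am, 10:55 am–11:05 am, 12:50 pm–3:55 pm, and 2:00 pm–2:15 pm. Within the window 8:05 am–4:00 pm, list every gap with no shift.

After merging, the occupied span is 8:10 am-8:45 am, 10:50 am-11:50 am, 12:50 pm-3:55 pm.
Gaps within 8:05 am-4:00 pm: 8:05 am-8:10 am, 8:45 am-10:50 am, 11:50 am-12:50 pm, 3:55 pm-4:00 pm.

8:05 am-8:10 am, 8:45 am-10:50 am, 11:50 am-12:50 pm, 3:55 pm-4:00 pm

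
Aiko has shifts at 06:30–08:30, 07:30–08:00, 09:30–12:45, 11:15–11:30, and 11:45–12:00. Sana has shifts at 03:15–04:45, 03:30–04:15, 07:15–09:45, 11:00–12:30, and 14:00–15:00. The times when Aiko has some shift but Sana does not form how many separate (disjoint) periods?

3

Merge the first list: 06:30–08:30, 09:30–12:45.
Merge the second list: 03:15–04:45, 07:15–09:45, 11:00–12:30, 14:00–15:00.
A \ B = 06:30–07:15, 09:45–11:00, 12:30–12:45.
That is 3 disjoint pieces.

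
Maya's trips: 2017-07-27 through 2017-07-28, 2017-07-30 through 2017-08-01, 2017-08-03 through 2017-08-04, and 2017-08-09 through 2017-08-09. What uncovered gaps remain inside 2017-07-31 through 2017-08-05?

Covered (merged): 2017-07-27 through 2017-07-28, 2017-07-30 through 2017-08-01, 2017-08-03 through 2017-08-04, 2017-08-09 through 2017-08-09.
Gaps within 2017-07-31 through 2017-08-05: 2017-08-02 through 2017-08-02, 2017-08-05 through 2017-08-05.

2017-08-02 through 2017-08-02, 2017-08-05 through 2017-08-05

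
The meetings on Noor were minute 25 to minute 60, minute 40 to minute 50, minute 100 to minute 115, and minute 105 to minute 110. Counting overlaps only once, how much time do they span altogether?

50 minutes

Merged: minute 25 to minute 60, minute 100 to minute 115.
Lengths: 35 minutes + 15 minutes = 50 minutes.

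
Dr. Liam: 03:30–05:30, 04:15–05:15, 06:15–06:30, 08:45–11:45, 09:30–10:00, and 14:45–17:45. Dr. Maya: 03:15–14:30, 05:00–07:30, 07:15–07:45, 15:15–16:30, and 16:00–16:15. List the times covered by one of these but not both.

03:15–03:30, 05:30–06:15, 06:30–08:45, 11:45–14:30, 14:45–15:15, 16:30–17:45

Merge the first list: 03:30–05:30, 06:15–06:30, 08:45–11:45, 14:45–17:45.
Merge the second list: 03:15–14:30, 15:15–16:30.
A but not B: 14:45–15:15, 16:30–17:45.
B but not A: 03:15–03:30, 05:30–06:15, 06:30–08:45, 11:45–14:30.
Combining gives A △ B.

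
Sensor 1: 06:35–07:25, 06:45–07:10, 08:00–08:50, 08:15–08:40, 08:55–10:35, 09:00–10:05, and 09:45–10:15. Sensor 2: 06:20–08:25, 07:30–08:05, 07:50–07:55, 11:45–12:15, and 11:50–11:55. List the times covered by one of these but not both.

06:20–06:35, 07:25–08:00, 08:25–08:50, 08:55–10:35, 11:45–12:15

First set merges to 06:35–07:25, 08:00–08:50, 08:55–10:35.
Second set merges to 06:20–08:25, 11:45–12:15.
A but not B: 08:25–08:50, 08:55–10:35.
B but not A: 06:20–06:35, 07:25–08:00, 11:45–12:15.
Combining gives A △ B.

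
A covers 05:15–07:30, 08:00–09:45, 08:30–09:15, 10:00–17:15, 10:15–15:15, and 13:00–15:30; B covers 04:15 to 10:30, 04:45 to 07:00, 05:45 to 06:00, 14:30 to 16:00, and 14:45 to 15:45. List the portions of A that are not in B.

Merge the first list: 05:15-07:30, 08:00-09:45, 10:00-17:15.
Merge the second list: 04:15-10:30, 14:30-16:00.
05:15-07:30 lies entirely inside B → drops out.
08:00-09:45 lies entirely inside B → drops out.
10:00-17:15 with B removed leaves 10:30-14:30, 16:00-17:15.

10:30-14:30, 16:00-17:15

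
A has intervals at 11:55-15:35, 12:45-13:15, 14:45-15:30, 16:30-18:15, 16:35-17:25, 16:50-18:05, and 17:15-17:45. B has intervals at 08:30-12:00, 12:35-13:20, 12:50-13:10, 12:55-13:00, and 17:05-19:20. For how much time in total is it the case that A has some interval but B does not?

Merge the first list: 11:55–15:35, 16:30–18:15.
Merge the second list: 08:30–12:00, 12:35–13:20, 17:05–19:20.
A \ B = 12:00–12:35, 13:20–15:35, 16:30–17:05.
Total: 35 min + 2 h 15 min + 35 min = 3 h 25 min.

3 h 25 min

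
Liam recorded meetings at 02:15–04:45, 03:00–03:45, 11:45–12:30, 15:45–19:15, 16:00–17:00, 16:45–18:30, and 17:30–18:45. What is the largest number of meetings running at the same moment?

Walk the sorted start/end points keeping a running depth.
The depth first hits 3 at 16:45.

3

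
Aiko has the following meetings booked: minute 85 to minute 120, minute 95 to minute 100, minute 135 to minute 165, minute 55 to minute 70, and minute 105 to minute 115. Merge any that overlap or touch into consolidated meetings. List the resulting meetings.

minute 55 to minute 70, minute 85 to minute 120, minute 135 to minute 165

Sort by start: minute 55 to minute 70, minute 85 to minute 120, minute 95 to minute 100, minute 105 to minute 115, minute 135 to minute 165.
minute 85 to minute 120 is disjoint → start new block.
minute 95 to minute 100 overlaps/touches minute 85 to minute 120 → extend to minute 85 to minute 120.
minute 105 to minute 115 overlaps/touches minute 85 to minute 120 → extend to minute 85 to minute 120.
minute 135 to minute 165 is disjoint → start new block.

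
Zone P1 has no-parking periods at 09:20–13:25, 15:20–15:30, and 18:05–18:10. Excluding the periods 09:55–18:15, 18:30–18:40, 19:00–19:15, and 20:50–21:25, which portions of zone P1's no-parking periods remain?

09:20–13:25 minus B → 09:20–09:55.
15:20–15:30: fully covered by B → removed.
18:05–18:10: fully covered by B → removed.

09:20–09:55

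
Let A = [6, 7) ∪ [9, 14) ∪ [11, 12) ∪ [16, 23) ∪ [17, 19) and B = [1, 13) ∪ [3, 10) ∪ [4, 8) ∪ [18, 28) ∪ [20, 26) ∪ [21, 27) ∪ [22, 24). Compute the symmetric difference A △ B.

A, merged: [6, 7), [9, 14), [16, 23).
B, merged: [1, 13), [18, 28).
A \ B = [13, 14), [16, 18).
B \ A = [1, 6), [7, 9), [23, 28).
Union of the two gives the symmetric difference.

[1, 6) ∪ [7, 9) ∪ [13, 14) ∪ [16, 18) ∪ [23, 28)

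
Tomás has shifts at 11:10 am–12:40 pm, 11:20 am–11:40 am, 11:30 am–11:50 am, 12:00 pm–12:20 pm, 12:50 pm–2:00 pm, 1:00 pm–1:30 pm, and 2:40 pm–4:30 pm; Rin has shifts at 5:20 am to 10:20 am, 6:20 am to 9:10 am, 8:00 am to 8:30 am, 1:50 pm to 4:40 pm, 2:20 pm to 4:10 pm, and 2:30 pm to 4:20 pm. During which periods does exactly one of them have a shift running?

5:20 am–10:20 am, 11:10 am–12:40 pm, 12:50 pm–1:50 pm, 2:00 pm–2:40 pm, 4:30 pm–4:40 pm

First set merges to 11:10 am–12:40 pm, 12:50 pm–2:00 pm, 2:40 pm–4:30 pm.
Second set merges to 5:20 am–10:20 am, 1:50 pm–4:40 pm.
Only in the first: 11:10 am–12:40 pm, 12:50 pm–1:50 pm.
Only in the second: 5:20 am–10:20 am, 2:00 pm–2:40 pm, 4:30 pm–4:40 pm.
Together these are the periods covered by exactly one.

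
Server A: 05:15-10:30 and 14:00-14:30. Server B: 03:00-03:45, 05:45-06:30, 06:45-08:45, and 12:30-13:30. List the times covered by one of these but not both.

A \ B = 05:15-05:45, 06:30-06:45, 08:45-10:30, 14:00-14:30.
B \ A = 03:00-03:45, 12:30-13:30.
Union of the two gives the symmetric difference.

03:00-03:45, 05:15-05:45, 06:30-06:45, 08:45-10:30, 12:30-13:30, 14:00-14:30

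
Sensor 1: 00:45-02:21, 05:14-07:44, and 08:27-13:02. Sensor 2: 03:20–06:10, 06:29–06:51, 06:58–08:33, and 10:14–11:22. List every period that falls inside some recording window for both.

00:45–02:21 falls entirely outside B.
05:14–07:44 overlaps B on 05:14–06:10, 06:29–06:51, 06:58–07:44.
08:27–13:02 overlaps B on 08:27–08:33, 10:14–11:22.

05:14–06:10, 06:29–06:51, 06:58–07:44, 08:27–08:33, 10:14–11:22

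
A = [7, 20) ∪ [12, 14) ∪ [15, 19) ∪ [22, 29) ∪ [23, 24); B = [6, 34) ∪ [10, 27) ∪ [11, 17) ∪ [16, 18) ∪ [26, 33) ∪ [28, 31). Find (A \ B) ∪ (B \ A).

[6, 7) ∪ [20, 22) ∪ [29, 34)

First set merges to [7, 20), [22, 29).
Second set merges to [6, 34).
A \ B = none.
B \ A = [6, 7), [20, 22), [29, 34).
Union of the two gives the symmetric difference.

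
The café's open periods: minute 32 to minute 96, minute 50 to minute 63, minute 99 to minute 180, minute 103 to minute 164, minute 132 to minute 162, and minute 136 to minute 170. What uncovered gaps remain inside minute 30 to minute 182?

The merged coverage is minute 32 to minute 96, minute 99 to minute 180.
Complement within minute 30 to minute 182: minute 30 to minute 32, minute 96 to minute 99, minute 180 to minute 182.

minute 30 to minute 32, minute 96 to minute 99, minute 180 to minute 182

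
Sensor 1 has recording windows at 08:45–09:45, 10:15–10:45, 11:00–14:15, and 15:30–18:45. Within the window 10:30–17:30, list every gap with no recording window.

After merging, the occupied span is 08:45–09:45, 10:15–10:45, 11:00–14:15, 15:30–18:45.
Uncovered inside 10:30–17:30: 10:45–11:00, 14:15–15:30.

10:45–11:00, 14:15–15:30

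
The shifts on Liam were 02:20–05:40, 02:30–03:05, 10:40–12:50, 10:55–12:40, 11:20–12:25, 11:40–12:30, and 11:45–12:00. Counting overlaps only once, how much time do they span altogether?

5 h 30 min

Merged: 02:20–05:40, 10:40–12:50.
Lengths: 3 h 20 min + 2 h 10 min = 5 h 30 min.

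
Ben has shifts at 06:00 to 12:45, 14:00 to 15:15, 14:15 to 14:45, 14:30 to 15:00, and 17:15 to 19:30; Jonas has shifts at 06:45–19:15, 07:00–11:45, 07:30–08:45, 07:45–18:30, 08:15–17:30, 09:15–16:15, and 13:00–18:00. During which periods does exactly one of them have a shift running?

06:00–06:45, 12:45–14:00, 15:15–17:15, 19:15–19:30

A, merged: 06:00–12:45, 14:00–15:15, 17:15–19:30.
B, merged: 06:45–19:15.
Only in the first: 06:00–06:45, 19:15–19:30.
Only in the second: 12:45–14:00, 15:15–17:15.
Together these are the periods covered by exactly one.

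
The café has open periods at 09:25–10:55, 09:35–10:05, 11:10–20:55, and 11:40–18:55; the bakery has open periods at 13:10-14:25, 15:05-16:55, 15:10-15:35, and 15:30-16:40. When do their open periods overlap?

A, merged: 09:25–10:55, 11:10–20:55.
B, merged: 13:10–14:25, 15:05–16:55.
09:25–10:55 meets no B interval.
11:10–20:55 ∩ B → 13:10–14:25, 15:05–16:55.

13:10–14:25, 15:05–16:55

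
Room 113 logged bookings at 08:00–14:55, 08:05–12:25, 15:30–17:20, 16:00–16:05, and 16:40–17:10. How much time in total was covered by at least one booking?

Merged: 08:00–14:55, 15:30–17:20.
Lengths: 6 h 55 min + 1 h 50 min = 8 h 45 min.

8 h 45 min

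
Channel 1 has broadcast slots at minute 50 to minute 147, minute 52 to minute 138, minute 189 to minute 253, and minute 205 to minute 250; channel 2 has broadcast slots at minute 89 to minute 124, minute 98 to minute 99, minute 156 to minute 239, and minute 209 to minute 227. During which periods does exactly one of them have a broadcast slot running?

minute 50 to minute 89, minute 124 to minute 147, minute 156 to minute 189, minute 239 to minute 253

Merge the first list: minute 50 to minute 147, minute 189 to minute 253.
Merge the second list: minute 89 to minute 124, minute 156 to minute 239.
A but not B: minute 50 to minute 89, minute 124 to minute 147, minute 239 to minute 253.
B but not A: minute 156 to minute 189.
Combining gives A △ B.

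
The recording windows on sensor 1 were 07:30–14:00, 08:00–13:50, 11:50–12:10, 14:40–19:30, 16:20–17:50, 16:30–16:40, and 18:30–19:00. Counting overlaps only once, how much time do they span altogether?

11 h 20 min

Merged: 07:30-14:00, 14:40-19:30.
Lengths: 6 h 30 min + 4 h 50 min = 11 h 20 min.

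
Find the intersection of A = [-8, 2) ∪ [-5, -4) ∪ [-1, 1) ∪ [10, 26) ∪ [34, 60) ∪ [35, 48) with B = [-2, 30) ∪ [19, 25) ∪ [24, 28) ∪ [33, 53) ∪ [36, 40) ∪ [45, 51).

[-2, 2) ∪ [10, 26) ∪ [34, 53)

A, merged: [-8, 2), [10, 26), [34, 60).
B, merged: [-2, 30), [33, 53).
[-8, 2) meets the second set on [-2, 2).
[10, 26) meets the second set on [10, 26).
[34, 60) meets the second set on [34, 53).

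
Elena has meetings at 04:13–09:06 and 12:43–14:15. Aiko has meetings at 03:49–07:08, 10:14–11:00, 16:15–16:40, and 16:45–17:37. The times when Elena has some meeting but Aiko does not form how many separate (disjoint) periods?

A \ B = 07:08–09:06, 12:43–14:15.
That is 2 disjoint pieces.

2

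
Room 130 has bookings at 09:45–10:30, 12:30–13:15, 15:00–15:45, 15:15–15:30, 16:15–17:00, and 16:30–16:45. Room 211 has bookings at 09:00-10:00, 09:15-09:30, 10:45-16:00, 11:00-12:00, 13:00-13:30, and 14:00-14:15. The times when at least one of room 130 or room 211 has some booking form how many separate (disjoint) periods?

A, merged: 09:45-10:30, 12:30-13:15, 15:00-15:45, 16:15-17:00.
B, merged: 09:00-10:00, 10:45-16:00.
A ∪ B = 09:00-10:30, 10:45-16:00, 16:15-17:00.
That is 3 disjoint pieces.

3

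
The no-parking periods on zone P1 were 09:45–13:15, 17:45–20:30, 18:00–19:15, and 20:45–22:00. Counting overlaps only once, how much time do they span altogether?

Merged: 09:45-13:15, 17:45-20:30, 20:45-22:00.
Lengths: 3 h 30 min + 2 h 45 min + 1 h 15 min = 7 h 30 min.

7 h 30 min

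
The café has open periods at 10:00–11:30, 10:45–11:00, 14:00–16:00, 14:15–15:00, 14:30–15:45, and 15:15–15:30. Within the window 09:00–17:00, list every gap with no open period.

09:00–10:00, 11:30–14:00, 16:00–17:00

Covered (merged): 10:00–11:30, 14:00–16:00.
Complement within 09:00–17:00: 09:00–10:00, 11:30–14:00, 16:00–17:00.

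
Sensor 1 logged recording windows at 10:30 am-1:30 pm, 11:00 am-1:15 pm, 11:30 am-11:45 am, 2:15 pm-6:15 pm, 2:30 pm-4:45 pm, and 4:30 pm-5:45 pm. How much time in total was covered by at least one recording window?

7 h

Merged: 10:30 am-1:30 pm, 2:15 pm-6:15 pm.
Lengths: 3 h + 4 h = 7 h.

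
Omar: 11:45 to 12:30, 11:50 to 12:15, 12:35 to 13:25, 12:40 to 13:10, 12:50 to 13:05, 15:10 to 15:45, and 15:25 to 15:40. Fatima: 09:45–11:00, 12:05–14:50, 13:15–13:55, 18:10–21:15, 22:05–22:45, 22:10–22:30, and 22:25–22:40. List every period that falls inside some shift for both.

12:05–12:30, 12:35–13:25

A, merged: 11:45–12:30, 12:35–13:25, 15:10–15:45.
B, merged: 09:45–11:00, 12:05–14:50, 18:10–21:15, 22:05–22:45.
11:45–12:30 ∩ B → 12:05–12:30.
12:35–13:25 ∩ B → 12:35–13:25.
15:10–15:45 meets no B interval.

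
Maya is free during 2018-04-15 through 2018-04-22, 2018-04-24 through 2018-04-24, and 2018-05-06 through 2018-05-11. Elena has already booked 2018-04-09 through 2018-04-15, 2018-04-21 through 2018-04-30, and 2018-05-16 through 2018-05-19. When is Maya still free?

2018-04-15 through 2018-04-22 minus B → 2018-04-16 through 2018-04-20.
2018-04-24 through 2018-04-24: fully covered by B → removed.
2018-05-06 through 2018-05-11: no B overlap → unchanged.

2018-04-16 through 2018-04-20, 2018-05-06 through 2018-05-11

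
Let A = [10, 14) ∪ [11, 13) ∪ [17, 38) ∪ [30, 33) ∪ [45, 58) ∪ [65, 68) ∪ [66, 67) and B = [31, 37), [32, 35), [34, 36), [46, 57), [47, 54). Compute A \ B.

A, merged: [10, 14), [17, 38), [45, 58), [65, 68).
B, merged: [31, 37), [46, 57).
[10, 14) is untouched.
[17, 38) with B removed leaves [17, 31), [37, 38).
[45, 58) with B removed leaves [45, 46), [57, 58).
[65, 68) is untouched.

[10, 14) ∪ [17, 31) ∪ [37, 38) ∪ [45, 46) ∪ [57, 58) ∪ [65, 68)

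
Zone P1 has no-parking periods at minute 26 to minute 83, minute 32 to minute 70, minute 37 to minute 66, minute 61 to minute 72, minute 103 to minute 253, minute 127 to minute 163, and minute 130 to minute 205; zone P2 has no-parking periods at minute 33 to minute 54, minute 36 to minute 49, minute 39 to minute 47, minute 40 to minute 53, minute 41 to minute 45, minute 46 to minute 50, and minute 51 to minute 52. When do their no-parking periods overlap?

minute 33 to minute 54

Merge the first list: minute 26 to minute 83, minute 103 to minute 253.
Merge the second list: minute 33 to minute 54.
minute 26 to minute 83 meets the second set on minute 33 to minute 54.
minute 103 to minute 253: no overlap with the second set.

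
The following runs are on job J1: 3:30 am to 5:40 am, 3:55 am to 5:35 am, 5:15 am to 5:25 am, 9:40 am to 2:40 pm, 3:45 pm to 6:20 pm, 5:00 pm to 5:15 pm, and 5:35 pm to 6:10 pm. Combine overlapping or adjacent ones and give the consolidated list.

3:55 am-5:35 am overlaps/touches 3:30 am-5:40 am → extend to 3:30 am-5:40 am.
5:15 am-5:25 am overlaps/touches 3:30 am-5:40 am → extend to 3:30 am-5:40 am.
9:40 am-2:40 pm is disjoint → start new block.
3:45 pm-6:20 pm is disjoint → start new block.
5:00 pm-5:15 pm overlaps/touches 3:45 pm-6:20 pm → extend to 3:45 pm-6:20 pm.
5:35 pm-6:10 pm overlaps/touches 3:45 pm-6:20 pm → extend to 3:45 pm-6:20 pm.

3:30 am-5:40 am, 9:40 am-2:40 pm, 3:45 pm-6:20 pm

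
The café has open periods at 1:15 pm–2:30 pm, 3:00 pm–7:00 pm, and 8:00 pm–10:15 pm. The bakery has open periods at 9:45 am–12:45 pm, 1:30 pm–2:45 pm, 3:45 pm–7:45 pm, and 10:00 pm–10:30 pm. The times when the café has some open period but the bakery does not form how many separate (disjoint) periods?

3

A \ B = 1:15 pm–1:30 pm, 3:00 pm–3:45 pm, 8:00 pm–10:00 pm.
That is 3 disjoint pieces.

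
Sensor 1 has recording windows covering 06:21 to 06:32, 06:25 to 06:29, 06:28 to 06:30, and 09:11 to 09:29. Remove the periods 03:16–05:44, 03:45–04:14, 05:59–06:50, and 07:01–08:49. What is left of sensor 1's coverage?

A, merged: 06:21-06:32, 09:11-09:29.
B, merged: 03:16-05:44, 05:59-06:50, 07:01-08:49.
06:21-06:32 lies entirely inside B → drops out.
09:11-09:29 is untouched.

09:11-09:29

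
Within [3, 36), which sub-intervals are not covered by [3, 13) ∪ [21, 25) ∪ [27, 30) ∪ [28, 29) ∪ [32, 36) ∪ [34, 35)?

After merging, the occupied span is [3, 13), [21, 25), [27, 30), [32, 36).
Complement within [3, 36): [13, 21), [25, 27), [30, 32).

[13, 21) ∪ [25, 27) ∪ [30, 32)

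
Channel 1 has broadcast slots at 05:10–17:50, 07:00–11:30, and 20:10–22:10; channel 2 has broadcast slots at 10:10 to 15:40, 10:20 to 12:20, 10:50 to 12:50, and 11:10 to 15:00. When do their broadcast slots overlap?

10:10–15:40

Merge the first list: 05:10–17:50, 20:10–22:10.
Merge the second list: 10:10–15:40.
05:10–17:50 overlaps B on 10:10–15:40.
20:10–22:10 falls entirely outside B.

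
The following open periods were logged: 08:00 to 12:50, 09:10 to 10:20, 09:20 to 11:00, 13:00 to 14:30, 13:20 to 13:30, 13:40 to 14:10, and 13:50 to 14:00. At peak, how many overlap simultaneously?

At 09:20, 3 of the intervals are simultaneously active.
No point has more.

3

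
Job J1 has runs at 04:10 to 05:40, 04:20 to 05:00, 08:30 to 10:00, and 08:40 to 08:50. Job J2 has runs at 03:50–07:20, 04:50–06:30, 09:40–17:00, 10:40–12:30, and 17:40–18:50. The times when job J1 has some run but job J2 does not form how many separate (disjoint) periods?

1

Merge the first list: 04:10–05:40, 08:30–10:00.
Merge the second list: 03:50–07:20, 09:40–17:00, 17:40–18:50.
A \ B = 08:30–09:40.
That is 1 disjoint piece.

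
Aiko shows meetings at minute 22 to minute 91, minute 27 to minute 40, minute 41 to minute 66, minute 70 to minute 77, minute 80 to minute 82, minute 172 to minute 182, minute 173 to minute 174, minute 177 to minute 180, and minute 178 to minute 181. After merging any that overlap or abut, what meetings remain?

minute 22 to minute 91, minute 172 to minute 182

minute 27 to minute 40 overlaps/touches minute 22 to minute 91 → extend to minute 22 to minute 91.
minute 41 to minute 66 overlaps/touches minute 22 to minute 91 → extend to minute 22 to minute 91.
minute 70 to minute 77 overlaps/touches minute 22 to minute 91 → extend to minute 22 to minute 91.
minute 80 to minute 82 overlaps/touches minute 22 to minute 91 → extend to minute 22 to minute 91.
minute 172 to minute 182 is disjoint → start new block.
minute 173 to minute 174 overlaps/touches minute 172 to minute 182 → extend to minute 172 to minute 182.
minute 177 to minute 180 overlaps/touches minute 172 to minute 182 → extend to minute 172 to minute 182.
minute 178 to minute 181 overlaps/touches minute 172 to minute 182 → extend to minute 172 to minute 182.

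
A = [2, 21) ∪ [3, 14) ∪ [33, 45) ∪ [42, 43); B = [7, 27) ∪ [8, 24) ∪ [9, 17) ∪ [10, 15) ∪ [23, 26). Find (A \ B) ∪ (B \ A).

Merge the first list: [2, 21), [33, 45).
Merge the second list: [7, 27).
A \ B = [2, 7), [33, 45).
B \ A = [21, 27).
Union of the two gives the symmetric difference.

[2, 7) ∪ [21, 27) ∪ [33, 45)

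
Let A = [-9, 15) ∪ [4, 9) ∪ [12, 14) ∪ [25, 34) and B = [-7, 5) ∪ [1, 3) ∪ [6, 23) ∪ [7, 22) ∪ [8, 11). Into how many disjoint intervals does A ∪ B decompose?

A, merged: [-9, 15), [25, 34).
B, merged: [-7, 5), [6, 23).
A ∪ B = [-9, 23), [25, 34).
That is 2 disjoint pieces.

2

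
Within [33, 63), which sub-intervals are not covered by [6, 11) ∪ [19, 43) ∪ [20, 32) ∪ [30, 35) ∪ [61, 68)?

[43, 61)

After merging, the occupied span is [6, 11), [19, 43), [61, 68).
Gaps within [33, 63): [43, 61).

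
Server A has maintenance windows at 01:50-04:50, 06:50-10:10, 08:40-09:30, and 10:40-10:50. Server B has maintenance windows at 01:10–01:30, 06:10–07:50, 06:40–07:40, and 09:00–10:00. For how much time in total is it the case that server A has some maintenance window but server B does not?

Merge the first list: 01:50-04:50, 06:50-10:10, 10:40-10:50.
Merge the second list: 01:10-01:30, 06:10-07:50, 09:00-10:00.
A \ B = 01:50-04:50, 07:50-09:00, 10:00-10:10, 10:40-10:50.
Total: 3 h + 1 h 10 min + 10 min + 10 min = 4 h 30 min.

4 h 30 min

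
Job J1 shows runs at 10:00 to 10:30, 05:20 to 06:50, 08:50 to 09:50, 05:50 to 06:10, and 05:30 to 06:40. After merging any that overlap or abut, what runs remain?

Sort by start: 05:20–06:50, 05:30–06:40, 05:50–06:10, 08:50–09:50, 10:00–10:30.
05:30–06:40 overlaps/touches 05:20–06:50 → extend to 05:20–06:50.
05:50–06:10 overlaps/touches 05:20–06:50 → extend to 05:20–06:50.
08:50–09:50 is disjoint → start new block.
10:00–10:30 is disjoint → start new block.

05:20–06:50, 08:50–09:50, 10:00–10:30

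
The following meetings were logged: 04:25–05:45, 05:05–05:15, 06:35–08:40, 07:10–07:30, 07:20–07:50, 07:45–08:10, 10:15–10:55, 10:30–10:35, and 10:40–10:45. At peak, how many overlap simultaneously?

3

Sweep endpoints in order; track running count of active intervals.
Peak of 3 reached at 07:20.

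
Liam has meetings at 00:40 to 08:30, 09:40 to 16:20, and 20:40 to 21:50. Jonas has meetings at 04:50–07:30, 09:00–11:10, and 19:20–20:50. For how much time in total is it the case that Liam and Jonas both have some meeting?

A ∩ B = 04:50–07:30, 09:40–11:10, 20:40–20:50.
Total: 2 h 40 min + 1 h 30 min + 10 min = 4 h 20 min.

4 h 20 min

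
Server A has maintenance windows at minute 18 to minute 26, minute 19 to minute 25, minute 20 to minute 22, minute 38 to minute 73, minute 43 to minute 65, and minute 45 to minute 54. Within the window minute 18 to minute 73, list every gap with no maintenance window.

The merged coverage is minute 18 to minute 26, minute 38 to minute 73.
Complement within minute 18 to minute 73: minute 26 to minute 38.

minute 26 to minute 38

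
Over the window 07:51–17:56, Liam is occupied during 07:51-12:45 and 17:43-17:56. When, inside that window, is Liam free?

The merged coverage is 07:51–12:45, 17:43–17:56.
Complement within 07:51–17:56: 12:45–17:43.

12:45–17:43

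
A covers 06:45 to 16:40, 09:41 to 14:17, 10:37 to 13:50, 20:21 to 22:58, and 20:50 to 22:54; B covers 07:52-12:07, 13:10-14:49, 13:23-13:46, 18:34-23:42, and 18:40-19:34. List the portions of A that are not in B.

Merge the first list: 06:45–16:40, 20:21–22:58.
Merge the second list: 07:52–12:07, 13:10–14:49, 18:34–23:42.
06:45–16:40 minus B → 06:45–07:52, 12:07–13:10, 14:49–16:40.
20:21–22:58: fully covered by B → removed.

06:45–07:52, 12:07–13:10, 14:49–16:40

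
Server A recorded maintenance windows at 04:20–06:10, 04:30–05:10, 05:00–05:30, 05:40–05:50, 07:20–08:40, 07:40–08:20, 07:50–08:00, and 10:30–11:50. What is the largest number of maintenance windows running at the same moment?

Walk the sorted start/end points keeping a running depth.
The depth first hits 3 at 05:00.

3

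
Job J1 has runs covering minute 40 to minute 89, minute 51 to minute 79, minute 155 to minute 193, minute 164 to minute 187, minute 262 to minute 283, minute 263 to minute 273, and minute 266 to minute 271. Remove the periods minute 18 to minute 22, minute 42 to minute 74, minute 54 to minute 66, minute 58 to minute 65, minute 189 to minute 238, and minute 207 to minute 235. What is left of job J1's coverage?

minute 40 to minute 42, minute 74 to minute 89, minute 155 to minute 189, minute 262 to minute 283

A, merged: minute 40 to minute 89, minute 155 to minute 193, minute 262 to minute 283.
B, merged: minute 18 to minute 22, minute 42 to minute 74, minute 189 to minute 238.
minute 40 to minute 89 minus B → minute 40 to minute 42, minute 74 to minute 89.
minute 155 to minute 193 minus B → minute 155 to minute 189.
minute 262 to minute 283: no B overlap → unchanged.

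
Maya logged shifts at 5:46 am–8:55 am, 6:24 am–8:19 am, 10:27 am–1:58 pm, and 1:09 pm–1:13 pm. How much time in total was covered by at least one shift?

Merged: 5:46 am–8:55 am, 10:27 am–1:58 pm.
Lengths: 3 h 9 min + 3 h 31 min = 6 h 40 min.

6 h 40 min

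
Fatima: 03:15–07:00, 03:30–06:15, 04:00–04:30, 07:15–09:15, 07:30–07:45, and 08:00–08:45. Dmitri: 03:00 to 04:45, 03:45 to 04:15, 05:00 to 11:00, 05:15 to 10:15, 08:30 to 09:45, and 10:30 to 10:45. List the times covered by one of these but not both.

First set merges to 03:15–07:00, 07:15–09:15.
Second set merges to 03:00–04:45, 05:00–11:00.
Only in the first: 04:45–05:00.
Only in the second: 03:00–03:15, 07:00–07:15, 09:15–11:00.
Together these are the periods covered by exactly one.

03:00–03:15, 04:45–05:00, 07:00–07:15, 09:15–11:00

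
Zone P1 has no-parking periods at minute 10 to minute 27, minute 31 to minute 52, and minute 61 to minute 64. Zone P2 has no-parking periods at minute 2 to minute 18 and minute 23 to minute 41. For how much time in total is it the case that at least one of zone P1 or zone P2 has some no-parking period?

A ∪ B = minute 2 to minute 52, minute 61 to minute 64.
Total: 50 minutes + 3 minutes = 53 minutes.

53 minutes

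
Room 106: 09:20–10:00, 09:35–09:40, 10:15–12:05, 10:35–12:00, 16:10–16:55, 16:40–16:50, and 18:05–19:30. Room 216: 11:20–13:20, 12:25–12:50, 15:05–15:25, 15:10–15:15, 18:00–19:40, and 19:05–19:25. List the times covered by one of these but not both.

09:20–10:00, 10:15–11:20, 12:05–13:20, 15:05–15:25, 16:10–16:55, 18:00–18:05, 19:30–19:40

First set merges to 09:20–10:00, 10:15–12:05, 16:10–16:55, 18:05–19:30.
Second set merges to 11:20–13:20, 15:05–15:25, 18:00–19:40.
A \ B = 09:20–10:00, 10:15–11:20, 16:10–16:55.
B \ A = 12:05–13:20, 15:05–15:25, 18:00–18:05, 19:30–19:40.
Union of the two gives the symmetric difference.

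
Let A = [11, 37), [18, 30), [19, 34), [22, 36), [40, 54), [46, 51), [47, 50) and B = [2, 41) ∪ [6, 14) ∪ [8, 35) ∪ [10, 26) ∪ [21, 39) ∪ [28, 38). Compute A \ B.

[41, 54)

Merge the first list: [11, 37), [40, 54).
Merge the second list: [2, 41).
[11, 37): entirely removed.
[40, 54) \ B = [41, 54).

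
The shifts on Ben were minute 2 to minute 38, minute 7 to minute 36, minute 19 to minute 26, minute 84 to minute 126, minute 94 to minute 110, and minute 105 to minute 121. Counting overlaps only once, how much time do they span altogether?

78 minutes

Merged: minute 2 to minute 38, minute 84 to minute 126.
Lengths: 36 minutes + 42 minutes = 78 minutes.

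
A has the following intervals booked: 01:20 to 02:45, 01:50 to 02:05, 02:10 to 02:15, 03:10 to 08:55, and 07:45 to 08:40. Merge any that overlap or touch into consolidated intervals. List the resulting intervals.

01:50–02:05 overlaps/touches 01:20–02:45 → extend to 01:20–02:45.
02:10–02:15 overlaps/touches 01:20–02:45 → extend to 01:20–02:45.
03:10–08:55 is disjoint → start new block.
07:45–08:40 overlaps/touches 03:10–08:55 → extend to 03:10–08:55.

01:20–02:45, 03:10–08:55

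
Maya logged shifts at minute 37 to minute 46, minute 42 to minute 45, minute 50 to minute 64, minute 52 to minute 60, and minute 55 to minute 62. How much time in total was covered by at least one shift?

Merged: minute 37 to minute 46, minute 50 to minute 64.
Lengths: 9 minutes + 14 minutes = 23 minutes.

23 minutes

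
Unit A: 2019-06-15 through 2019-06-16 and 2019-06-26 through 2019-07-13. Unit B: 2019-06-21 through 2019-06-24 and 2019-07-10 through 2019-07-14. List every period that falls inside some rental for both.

2019-07-10 through 2019-07-13

2019-06-15 through 2019-06-16 meets no B interval.
2019-06-26 through 2019-07-13 ∩ B → 2019-07-10 through 2019-07-13.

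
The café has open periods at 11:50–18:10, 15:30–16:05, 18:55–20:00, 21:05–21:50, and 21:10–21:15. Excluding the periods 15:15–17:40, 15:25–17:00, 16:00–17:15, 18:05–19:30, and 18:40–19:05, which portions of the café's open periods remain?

First set merges to 11:50–18:10, 18:55–20:00, 21:05–21:50.
Second set merges to 15:15–17:40, 18:05–19:30.
11:50–18:10 with B removed leaves 11:50–15:15, 17:40–18:05.
18:55–20:00 with B removed leaves 19:30–20:00.
21:05–21:50 is untouched.

11:50–15:15, 17:40–18:05, 19:30–20:00, 21:05–21:50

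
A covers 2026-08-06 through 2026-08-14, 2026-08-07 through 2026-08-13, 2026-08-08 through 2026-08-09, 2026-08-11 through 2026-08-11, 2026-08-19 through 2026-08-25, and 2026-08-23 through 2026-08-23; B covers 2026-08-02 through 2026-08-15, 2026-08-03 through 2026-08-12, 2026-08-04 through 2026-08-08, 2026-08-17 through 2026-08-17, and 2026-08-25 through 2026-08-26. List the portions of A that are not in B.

Merge the first list: 2026-08-06 through 2026-08-14, 2026-08-19 through 2026-08-25.
Merge the second list: 2026-08-02 through 2026-08-15, 2026-08-17 through 2026-08-17, 2026-08-25 through 2026-08-26.
2026-08-06 through 2026-08-14: fully covered by B → removed.
2026-08-19 through 2026-08-25 minus B → 2026-08-19 through 2026-08-24.

2026-08-19 through 2026-08-24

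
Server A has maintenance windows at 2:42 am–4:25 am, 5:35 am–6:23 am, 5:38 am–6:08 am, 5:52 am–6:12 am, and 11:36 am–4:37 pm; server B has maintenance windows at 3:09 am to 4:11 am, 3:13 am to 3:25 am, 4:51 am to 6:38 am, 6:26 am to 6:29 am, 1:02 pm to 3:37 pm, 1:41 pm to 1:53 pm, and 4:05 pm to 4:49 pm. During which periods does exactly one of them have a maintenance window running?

2:42 am–3:09 am, 4:11 am–4:25 am, 4:51 am–5:35 am, 6:23 am–6:38 am, 11:36 am–1:02 pm, 3:37 pm–4:05 pm, 4:37 pm–4:49 pm

Merge the first list: 2:42 am–4:25 am, 5:35 am–6:23 am, 11:36 am–4:37 pm.
Merge the second list: 3:09 am–4:11 am, 4:51 am–6:38 am, 1:02 pm–3:37 pm, 4:05 pm–4:49 pm.
A but not B: 2:42 am–3:09 am, 4:11 am–4:25 am, 11:36 am–1:02 pm, 3:37 pm–4:05 pm.
B but not A: 4:51 am–5:35 am, 6:23 am–6:38 am, 4:37 pm–4:49 pm.
Combining gives A △ B.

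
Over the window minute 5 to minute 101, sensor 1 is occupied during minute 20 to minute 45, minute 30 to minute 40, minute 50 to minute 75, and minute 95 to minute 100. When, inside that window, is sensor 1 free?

minute 5 to minute 20, minute 45 to minute 50, minute 75 to minute 95, minute 100 to minute 101

Covered (merged): minute 20 to minute 45, minute 50 to minute 75, minute 95 to minute 100.
Complement within minute 5 to minute 101: minute 5 to minute 20, minute 45 to minute 50, minute 75 to minute 95, minute 100 to minute 101.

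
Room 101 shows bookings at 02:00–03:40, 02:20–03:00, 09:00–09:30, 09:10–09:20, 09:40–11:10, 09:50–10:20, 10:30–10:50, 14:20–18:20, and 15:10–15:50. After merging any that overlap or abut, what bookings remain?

02:20–03:00 overlaps/touches 02:00–03:40 → extend to 02:00–03:40.
09:00–09:30 is disjoint → start new block.
09:10–09:20 overlaps/touches 09:00–09:30 → extend to 09:00–09:30.
09:40–11:10 is disjoint → start new block.
09:50–10:20 overlaps/touches 09:40–11:10 → extend to 09:40–11:10.
10:30–10:50 overlaps/touches 09:40–11:10 → extend to 09:40–11:10.
14:20–18:20 is disjoint → start new block.
15:10–15:50 overlaps/touches 14:20–18:20 → extend to 14:20–18:20.

02:00–03:40, 09:00–09:30, 09:40–11:10, 14:20–18:20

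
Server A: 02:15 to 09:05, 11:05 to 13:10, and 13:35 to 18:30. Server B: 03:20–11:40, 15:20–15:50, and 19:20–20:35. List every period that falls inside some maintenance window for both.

03:20–09:05, 11:05–11:40, 15:20–15:50

02:15–09:05 ∩ B → 03:20–09:05.
11:05–13:10 ∩ B → 11:05–11:40.
13:35–18:30 ∩ B → 15:20–15:50.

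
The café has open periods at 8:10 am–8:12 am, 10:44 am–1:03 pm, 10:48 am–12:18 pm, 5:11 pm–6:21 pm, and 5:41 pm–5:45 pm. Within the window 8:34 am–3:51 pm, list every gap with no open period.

The merged coverage is 8:10 am–8:12 am, 10:44 am–1:03 pm, 5:11 pm–6:21 pm.
Uncovered inside 8:34 am–3:51 pm: 8:34 am–10:44 am, 1:03 pm–3:51 pm.

8:34 am–10:44 am, 1:03 pm–3:51 pm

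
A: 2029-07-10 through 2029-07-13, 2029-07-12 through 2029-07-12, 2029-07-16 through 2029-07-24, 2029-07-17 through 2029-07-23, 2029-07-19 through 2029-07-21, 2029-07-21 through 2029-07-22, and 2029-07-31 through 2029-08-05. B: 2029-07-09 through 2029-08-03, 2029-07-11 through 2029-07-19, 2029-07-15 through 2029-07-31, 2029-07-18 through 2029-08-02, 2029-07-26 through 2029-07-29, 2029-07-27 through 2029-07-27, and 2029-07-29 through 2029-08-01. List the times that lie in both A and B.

2029-07-10 through 2029-07-13, 2029-07-16 through 2029-07-24, 2029-07-31 through 2029-08-03

Merge the first list: 2029-07-10 through 2029-07-13, 2029-07-16 through 2029-07-24, 2029-07-31 through 2029-08-05.
Merge the second list: 2029-07-09 through 2029-08-03.
2029-07-10 through 2029-07-13 ∩ B → 2029-07-10 through 2029-07-13.
2029-07-16 through 2029-07-24 ∩ B → 2029-07-16 through 2029-07-24.
2029-07-31 through 2029-08-05 ∩ B → 2029-07-31 through 2029-08-03.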